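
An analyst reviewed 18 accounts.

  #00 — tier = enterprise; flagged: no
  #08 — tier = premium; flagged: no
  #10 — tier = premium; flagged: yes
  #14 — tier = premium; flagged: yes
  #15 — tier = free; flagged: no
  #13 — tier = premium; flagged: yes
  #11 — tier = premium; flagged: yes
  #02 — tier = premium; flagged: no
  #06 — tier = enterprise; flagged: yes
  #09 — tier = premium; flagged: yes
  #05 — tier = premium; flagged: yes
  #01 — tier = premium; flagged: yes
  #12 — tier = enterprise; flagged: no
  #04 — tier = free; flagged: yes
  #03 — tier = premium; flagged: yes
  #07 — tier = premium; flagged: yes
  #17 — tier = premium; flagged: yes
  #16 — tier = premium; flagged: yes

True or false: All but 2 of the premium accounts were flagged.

The determiner here denotes the relation: |A ∖ B| = 2.
A (the restrictor) = {#08, #10, #14, #13, #11, #02, #09, #05, #01, #03, #07, #17, #16}, |A| = 13.
A ∖ B = {#08, #02}, so |A ∖ B| = 2.
|A ∖ B| = 2, so the statement is true.

True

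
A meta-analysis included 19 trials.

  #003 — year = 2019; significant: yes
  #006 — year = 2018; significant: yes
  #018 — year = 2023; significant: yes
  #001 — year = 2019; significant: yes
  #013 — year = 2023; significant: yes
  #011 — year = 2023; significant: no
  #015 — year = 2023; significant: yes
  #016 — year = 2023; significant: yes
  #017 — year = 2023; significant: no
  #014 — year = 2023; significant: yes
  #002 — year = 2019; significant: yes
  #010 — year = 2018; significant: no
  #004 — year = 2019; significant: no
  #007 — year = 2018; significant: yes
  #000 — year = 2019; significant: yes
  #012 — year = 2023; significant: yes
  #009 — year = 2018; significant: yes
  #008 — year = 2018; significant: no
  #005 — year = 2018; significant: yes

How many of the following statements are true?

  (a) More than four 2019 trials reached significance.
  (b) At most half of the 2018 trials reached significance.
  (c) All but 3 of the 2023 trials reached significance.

(a) 2019: |A| = 5, |A ∩ B| = 4; needs |A ∩ B| > 4 — false.
(b) 2018: |A| = 6, |A ∩ B| = 4; needs |A ∩ B| ≤ |A ∖ B| — false.
(c) 2023: |A| = 8, |A ∩ B| = 6; needs |A ∖ B| = 3 — false.

0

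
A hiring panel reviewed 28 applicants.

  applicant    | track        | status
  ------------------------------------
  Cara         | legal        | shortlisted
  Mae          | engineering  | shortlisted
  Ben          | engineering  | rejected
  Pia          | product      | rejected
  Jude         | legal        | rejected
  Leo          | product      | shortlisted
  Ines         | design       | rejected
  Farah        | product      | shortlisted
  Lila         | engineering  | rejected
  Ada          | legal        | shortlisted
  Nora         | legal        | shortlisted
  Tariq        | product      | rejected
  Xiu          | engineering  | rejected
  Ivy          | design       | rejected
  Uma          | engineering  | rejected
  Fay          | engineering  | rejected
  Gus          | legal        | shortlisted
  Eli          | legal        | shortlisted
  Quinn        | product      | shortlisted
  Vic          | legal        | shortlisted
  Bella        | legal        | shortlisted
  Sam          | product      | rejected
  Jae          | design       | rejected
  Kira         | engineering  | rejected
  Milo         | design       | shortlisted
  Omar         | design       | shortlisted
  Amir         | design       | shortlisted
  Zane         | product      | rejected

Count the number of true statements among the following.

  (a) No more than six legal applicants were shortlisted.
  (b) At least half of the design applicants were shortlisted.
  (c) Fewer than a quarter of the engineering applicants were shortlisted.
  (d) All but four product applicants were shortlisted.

(a) legal: |A| = 8, |A ∩ B| = 7; needs |A ∩ B| ≤ 6 — false.
(b) design: |A| = 6, |A ∩ B| = 3; needs |A ∩ B| ≥ |A ∖ B| — true.
(c) engineering: |A| = 7, |A ∩ B| = 1; needs |A ∩ B| / |A| < 1/4 — true.
(d) product: |A| = 7, |A ∩ B| = 3; needs |A ∖ B| = 4 — true.

3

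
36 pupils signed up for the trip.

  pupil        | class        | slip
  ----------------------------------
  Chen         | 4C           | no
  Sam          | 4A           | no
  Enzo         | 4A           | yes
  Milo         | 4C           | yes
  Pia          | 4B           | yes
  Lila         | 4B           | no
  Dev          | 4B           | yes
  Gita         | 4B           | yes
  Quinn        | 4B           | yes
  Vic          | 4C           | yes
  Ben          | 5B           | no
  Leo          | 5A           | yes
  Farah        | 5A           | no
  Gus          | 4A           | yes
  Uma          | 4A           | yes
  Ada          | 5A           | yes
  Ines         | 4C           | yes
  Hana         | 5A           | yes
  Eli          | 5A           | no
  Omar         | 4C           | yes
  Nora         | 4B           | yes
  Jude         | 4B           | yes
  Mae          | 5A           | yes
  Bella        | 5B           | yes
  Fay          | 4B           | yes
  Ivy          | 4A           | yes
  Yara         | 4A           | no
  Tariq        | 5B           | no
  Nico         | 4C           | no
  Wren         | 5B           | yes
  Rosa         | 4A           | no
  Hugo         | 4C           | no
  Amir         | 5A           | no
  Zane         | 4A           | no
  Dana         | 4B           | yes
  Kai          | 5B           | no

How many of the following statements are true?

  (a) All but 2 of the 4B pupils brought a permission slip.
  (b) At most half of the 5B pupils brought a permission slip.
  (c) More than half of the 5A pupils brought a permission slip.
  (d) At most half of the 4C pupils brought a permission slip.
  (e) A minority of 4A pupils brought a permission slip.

2

(a) 4B: |A| = 9, |A ∩ B| = 8; needs |A ∖ B| = 2 — false.
(b) 5B: |A| = 5, |A ∩ B| = 2; needs |A ∩ B| ≤ |A ∖ B| — true.
(c) 5A: |A| = 7, |A ∩ B| = 4; needs |A ∩ B| > |A ∖ B| — true.
(d) 4C: |A| = 7, |A ∩ B| = 4; needs |A ∩ B| ≤ |A ∖ B| — false.
(e) 4A: |A| = 8, |A ∩ B| = 4; needs |A ∩ B| < |A ∖ B| — false.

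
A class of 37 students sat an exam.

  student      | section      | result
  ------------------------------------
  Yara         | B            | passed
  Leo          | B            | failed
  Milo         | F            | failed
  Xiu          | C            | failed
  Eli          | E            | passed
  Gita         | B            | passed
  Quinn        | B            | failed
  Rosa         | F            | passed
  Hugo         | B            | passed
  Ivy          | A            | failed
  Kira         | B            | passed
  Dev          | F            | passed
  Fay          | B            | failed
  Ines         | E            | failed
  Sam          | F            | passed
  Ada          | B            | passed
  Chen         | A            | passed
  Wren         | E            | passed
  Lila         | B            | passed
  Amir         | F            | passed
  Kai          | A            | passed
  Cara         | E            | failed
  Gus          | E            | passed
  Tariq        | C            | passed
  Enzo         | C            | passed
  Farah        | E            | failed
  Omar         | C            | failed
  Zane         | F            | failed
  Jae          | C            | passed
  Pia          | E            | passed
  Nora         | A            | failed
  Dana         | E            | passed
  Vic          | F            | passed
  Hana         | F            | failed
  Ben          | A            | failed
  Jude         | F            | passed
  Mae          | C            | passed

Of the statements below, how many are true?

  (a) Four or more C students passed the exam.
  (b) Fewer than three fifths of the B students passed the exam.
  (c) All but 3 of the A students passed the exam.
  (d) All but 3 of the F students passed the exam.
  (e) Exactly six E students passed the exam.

3

(a) C: |A| = 6, |A ∩ B| = 4; needs |A ∩ B| ≥ 4 — true.
(b) B: |A| = 9, |A ∩ B| = 6; needs |A ∩ B| / |A| < 3/5 — false.
(c) A: |A| = 5, |A ∩ B| = 2; needs |A ∖ B| = 3 — true.
(d) F: |A| = 9, |A ∩ B| = 6; needs |A ∖ B| = 3 — true.
(e) E: |A| = 8, |A ∩ B| = 5; needs |A ∩ B| = 6 — false.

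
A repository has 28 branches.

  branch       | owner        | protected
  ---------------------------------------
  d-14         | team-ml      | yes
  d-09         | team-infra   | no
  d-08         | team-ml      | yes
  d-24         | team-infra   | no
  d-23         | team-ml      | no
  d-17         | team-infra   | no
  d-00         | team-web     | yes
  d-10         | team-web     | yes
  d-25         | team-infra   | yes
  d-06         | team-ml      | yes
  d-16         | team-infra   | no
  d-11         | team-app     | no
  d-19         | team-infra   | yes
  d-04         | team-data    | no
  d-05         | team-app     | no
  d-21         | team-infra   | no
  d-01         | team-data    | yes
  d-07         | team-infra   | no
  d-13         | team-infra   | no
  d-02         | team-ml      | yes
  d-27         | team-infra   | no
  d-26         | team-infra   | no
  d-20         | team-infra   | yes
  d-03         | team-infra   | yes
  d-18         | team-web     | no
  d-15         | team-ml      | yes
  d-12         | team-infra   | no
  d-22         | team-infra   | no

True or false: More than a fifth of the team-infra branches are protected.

True

The determiner here denotes the relation: |A ∩ B| / |A| > 1/5.
|A| = 15, |A ∩ B| = 4, |A ∖ B| = 11.
|A ∩ B|/|A| = 4/15, so the statement is true.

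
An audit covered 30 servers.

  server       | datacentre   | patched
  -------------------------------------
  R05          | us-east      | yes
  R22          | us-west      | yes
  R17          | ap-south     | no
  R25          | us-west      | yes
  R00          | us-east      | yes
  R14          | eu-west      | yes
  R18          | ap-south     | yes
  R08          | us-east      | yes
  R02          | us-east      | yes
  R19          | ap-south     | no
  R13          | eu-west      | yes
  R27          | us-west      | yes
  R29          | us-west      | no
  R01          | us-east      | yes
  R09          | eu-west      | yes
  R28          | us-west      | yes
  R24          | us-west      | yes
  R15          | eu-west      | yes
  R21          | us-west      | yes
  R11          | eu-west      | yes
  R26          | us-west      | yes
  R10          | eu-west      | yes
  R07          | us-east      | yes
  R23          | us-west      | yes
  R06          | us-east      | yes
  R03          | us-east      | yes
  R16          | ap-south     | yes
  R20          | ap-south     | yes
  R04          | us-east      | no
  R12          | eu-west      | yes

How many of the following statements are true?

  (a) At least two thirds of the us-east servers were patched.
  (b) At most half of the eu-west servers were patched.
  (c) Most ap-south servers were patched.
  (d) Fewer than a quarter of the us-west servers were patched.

2

(a) us-east: |A| = 9, |A ∩ B| = 8; needs |A ∩ B| / |A| ≥ 2/3 — true.
(b) eu-west: |A| = 7, |A ∩ B| = 7; needs |A ∩ B| ≤ |A ∖ B| — false.
(c) ap-south: |A| = 5, |A ∩ B| = 3; needs |A ∩ B| > |A ∖ B| — true.
(d) us-west: |A| = 9, |A ∩ B| = 8; needs |A ∩ B| / |A| < 1/4 — false.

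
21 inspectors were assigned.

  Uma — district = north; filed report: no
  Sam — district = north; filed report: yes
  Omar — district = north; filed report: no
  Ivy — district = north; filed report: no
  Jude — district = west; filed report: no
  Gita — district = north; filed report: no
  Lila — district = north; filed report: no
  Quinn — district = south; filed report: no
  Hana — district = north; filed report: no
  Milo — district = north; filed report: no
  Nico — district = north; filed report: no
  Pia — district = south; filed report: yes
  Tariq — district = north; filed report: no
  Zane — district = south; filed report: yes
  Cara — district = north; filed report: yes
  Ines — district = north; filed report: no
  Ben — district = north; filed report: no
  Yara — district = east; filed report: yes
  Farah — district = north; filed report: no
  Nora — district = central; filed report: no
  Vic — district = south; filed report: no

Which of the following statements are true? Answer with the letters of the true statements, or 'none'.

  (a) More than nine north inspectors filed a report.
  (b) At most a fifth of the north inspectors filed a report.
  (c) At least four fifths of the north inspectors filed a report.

|A| = 14, |A ∩ B| = 2, |A ∖ B| = 12.
(a) |A ∩ B| > 9: fails.
(b) |A ∩ B| / |A| ≤ 1/5: holds.
(c) |A ∩ B| / |A| ≥ 4/5: fails.

(b)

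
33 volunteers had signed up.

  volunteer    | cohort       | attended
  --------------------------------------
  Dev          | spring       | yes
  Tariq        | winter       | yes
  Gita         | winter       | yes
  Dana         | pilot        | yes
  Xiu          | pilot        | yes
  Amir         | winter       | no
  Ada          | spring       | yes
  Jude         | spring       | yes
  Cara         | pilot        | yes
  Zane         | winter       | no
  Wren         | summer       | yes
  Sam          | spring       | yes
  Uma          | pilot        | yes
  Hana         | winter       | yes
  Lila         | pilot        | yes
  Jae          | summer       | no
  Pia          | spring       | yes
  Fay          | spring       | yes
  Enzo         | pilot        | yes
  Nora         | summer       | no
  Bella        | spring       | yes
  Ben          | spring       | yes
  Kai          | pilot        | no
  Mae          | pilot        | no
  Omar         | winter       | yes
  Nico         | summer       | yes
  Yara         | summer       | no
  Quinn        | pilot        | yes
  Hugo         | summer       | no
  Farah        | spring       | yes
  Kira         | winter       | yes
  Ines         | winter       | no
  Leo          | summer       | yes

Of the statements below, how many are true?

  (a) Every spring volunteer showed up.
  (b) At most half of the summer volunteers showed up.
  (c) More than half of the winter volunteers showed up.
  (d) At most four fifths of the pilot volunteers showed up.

4

(a) spring: |A| = 9, |A ∩ B| = 9; needs A ⊆ B, i.e. every element of A is in B (|A ∖ B| = 0) — true.
(b) summer: |A| = 7, |A ∩ B| = 3; needs |A ∩ B| ≤ |A ∖ B| — true.
(c) winter: |A| = 8, |A ∩ B| = 5; needs |A ∩ B| > |A ∖ B| — true.
(d) pilot: |A| = 9, |A ∩ B| = 7; needs |A ∩ B| / |A| ≤ 4/5 — true.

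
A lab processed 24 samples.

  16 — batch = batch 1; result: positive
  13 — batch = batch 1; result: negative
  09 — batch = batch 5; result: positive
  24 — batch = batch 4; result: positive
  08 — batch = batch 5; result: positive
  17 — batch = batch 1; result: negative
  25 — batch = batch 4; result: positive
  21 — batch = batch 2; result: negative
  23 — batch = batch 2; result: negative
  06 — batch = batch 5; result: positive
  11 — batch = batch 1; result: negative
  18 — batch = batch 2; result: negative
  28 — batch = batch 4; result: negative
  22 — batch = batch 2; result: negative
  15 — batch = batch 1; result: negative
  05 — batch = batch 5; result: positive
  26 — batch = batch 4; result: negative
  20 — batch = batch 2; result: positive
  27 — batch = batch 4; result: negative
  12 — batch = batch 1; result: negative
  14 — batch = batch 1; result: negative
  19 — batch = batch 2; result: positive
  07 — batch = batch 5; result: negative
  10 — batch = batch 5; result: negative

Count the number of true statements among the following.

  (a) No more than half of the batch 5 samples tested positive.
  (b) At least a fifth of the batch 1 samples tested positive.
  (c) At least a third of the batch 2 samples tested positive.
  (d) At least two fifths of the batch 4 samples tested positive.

2

(a) batch 5: |A| = 6, |A ∩ B| = 4; needs |A ∩ B| ≤ |A ∖ B| — false.
(b) batch 1: |A| = 7, |A ∩ B| = 1; needs |A ∩ B| / |A| ≥ 1/5 — false.
(c) batch 2: |A| = 6, |A ∩ B| = 2; needs |A ∩ B| / |A| ≥ 1/3 — true.
(d) batch 4: |A| = 5, |A ∩ B| = 2; needs |A ∩ B| / |A| ≥ 2/5 — true.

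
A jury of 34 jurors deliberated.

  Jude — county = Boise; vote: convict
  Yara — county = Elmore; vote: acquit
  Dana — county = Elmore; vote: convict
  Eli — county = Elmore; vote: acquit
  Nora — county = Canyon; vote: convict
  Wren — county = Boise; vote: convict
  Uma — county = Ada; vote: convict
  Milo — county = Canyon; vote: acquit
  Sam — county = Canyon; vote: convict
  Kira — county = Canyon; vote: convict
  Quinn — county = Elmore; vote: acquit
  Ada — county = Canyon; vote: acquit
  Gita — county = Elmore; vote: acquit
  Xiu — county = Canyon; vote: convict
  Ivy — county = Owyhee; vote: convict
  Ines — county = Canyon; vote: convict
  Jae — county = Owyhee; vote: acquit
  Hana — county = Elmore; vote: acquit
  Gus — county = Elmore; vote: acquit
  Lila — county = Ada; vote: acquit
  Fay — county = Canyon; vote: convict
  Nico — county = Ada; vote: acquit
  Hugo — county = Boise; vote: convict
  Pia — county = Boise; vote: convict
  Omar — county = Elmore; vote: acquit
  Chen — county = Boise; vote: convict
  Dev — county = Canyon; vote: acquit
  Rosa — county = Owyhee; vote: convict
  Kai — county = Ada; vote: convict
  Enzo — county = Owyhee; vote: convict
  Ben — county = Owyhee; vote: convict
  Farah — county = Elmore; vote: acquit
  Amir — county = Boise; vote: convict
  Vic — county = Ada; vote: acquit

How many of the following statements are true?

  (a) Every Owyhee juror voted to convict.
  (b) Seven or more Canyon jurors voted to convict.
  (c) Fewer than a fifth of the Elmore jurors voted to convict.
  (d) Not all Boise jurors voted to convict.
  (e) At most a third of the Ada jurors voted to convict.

1

(a) Owyhee: |A| = 5, |A ∩ B| = 4; needs A ⊆ B, i.e. every element of A is in B (|A ∖ B| = 0) — false.
(b) Canyon: |A| = 9, |A ∩ B| = 6; needs |A ∩ B| ≥ 7 — false.
(c) Elmore: |A| = 9, |A ∩ B| = 1; needs |A ∩ B| / |A| < 1/5 — true.
(d) Boise: |A| = 6, |A ∩ B| = 6; needs A ⊄ B (|A ∖ B| ≥ 1) — false.
(e) Ada: |A| = 5, |A ∩ B| = 2; needs |A ∩ B| / |A| ≤ 1/3 — false.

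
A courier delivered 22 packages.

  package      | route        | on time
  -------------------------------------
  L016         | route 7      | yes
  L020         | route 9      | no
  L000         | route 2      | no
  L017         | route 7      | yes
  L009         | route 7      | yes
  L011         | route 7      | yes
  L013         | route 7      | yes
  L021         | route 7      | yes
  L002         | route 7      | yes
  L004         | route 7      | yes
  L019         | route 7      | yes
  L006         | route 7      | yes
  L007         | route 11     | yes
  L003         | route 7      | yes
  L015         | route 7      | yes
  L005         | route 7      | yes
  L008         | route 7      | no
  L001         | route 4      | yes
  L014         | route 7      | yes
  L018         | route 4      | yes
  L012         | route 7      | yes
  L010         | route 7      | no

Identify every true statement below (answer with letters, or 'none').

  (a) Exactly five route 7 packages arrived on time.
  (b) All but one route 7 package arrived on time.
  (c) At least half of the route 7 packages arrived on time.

(c)

|A| = 17, |A ∩ B| = 15, |A ∖ B| = 2.
(a) |A ∩ B| = 5: fails.
(b) |A ∖ B| = 1: fails.
(c) |A ∩ B| ≥ |A ∖ B|: holds.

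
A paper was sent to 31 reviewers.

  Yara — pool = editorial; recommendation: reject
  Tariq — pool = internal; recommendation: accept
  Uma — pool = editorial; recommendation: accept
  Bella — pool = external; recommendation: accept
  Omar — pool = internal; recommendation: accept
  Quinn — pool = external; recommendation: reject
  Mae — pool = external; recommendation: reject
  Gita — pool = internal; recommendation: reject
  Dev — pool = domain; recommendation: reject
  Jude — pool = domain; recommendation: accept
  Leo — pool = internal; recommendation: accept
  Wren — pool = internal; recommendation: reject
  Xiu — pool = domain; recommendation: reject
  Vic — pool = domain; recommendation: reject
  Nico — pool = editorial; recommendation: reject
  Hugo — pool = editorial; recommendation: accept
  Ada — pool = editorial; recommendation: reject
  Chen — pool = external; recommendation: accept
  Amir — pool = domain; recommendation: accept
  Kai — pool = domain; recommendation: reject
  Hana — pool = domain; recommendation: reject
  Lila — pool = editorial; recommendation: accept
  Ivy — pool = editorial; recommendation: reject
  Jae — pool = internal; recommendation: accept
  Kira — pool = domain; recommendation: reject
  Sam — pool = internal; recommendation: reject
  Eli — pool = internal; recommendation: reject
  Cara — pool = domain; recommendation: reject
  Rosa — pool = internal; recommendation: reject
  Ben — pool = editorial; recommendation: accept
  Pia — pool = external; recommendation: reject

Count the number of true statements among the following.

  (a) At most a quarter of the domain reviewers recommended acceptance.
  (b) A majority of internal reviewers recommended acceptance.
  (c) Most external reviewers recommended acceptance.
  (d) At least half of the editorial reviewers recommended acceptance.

(a) domain: |A| = 9, |A ∩ B| = 2; needs |A ∩ B| / |A| ≤ 1/4 — true.
(b) internal: |A| = 9, |A ∩ B| = 4; needs |A ∩ B| > |A ∖ B| — false.
(c) external: |A| = 5, |A ∩ B| = 2; needs |A ∩ B| > |A ∖ B| — false.
(d) editorial: |A| = 8, |A ∩ B| = 4; needs |A ∩ B| ≥ |A ∖ B| — true.

2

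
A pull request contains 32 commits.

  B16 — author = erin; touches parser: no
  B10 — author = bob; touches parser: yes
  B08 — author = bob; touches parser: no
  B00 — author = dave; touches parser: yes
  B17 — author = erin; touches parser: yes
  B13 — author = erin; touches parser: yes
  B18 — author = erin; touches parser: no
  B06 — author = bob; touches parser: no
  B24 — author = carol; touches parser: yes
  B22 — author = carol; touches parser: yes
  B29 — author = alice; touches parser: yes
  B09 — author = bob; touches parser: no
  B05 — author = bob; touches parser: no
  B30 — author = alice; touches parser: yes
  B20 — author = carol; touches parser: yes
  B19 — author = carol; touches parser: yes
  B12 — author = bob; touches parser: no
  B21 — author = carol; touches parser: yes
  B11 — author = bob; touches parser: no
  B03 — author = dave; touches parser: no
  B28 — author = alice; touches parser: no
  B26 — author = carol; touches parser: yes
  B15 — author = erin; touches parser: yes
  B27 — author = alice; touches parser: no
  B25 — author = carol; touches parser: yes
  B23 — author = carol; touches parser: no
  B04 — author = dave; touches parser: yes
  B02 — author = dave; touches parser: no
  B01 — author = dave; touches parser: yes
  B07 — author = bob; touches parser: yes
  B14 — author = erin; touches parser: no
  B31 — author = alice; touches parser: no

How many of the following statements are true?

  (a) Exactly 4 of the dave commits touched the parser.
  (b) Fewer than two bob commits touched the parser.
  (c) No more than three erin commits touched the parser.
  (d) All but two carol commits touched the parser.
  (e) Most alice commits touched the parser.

1

(a) dave: |A| = 5, |A ∩ B| = 3; needs |A ∩ B| = 4 — false.
(b) bob: |A| = 8, |A ∩ B| = 2; needs |A ∩ B| < 2 — false.
(c) erin: |A| = 6, |A ∩ B| = 3; needs |A ∩ B| ≤ 3 — true.
(d) carol: |A| = 8, |A ∩ B| = 7; needs |A ∖ B| = 2 — false.
(e) alice: |A| = 5, |A ∩ B| = 2; needs |A ∩ B| > |A ∖ B| — false.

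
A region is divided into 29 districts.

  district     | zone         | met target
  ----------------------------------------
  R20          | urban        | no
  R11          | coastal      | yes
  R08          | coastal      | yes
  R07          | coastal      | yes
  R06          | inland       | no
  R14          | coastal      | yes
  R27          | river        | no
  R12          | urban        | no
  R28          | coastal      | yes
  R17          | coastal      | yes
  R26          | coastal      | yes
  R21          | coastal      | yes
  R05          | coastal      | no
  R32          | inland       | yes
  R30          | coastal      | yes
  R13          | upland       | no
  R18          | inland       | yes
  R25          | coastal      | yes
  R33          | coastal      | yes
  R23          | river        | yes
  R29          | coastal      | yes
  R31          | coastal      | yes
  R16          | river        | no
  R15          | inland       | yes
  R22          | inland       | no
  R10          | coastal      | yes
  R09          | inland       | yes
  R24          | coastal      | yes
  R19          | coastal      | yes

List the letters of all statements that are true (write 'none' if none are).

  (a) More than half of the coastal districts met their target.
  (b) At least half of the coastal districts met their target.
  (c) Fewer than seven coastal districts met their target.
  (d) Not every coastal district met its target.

(a), (b), (d)

|A| = 17, |A ∩ B| = 16, |A ∖ B| = 1.
(a) |A ∩ B| > |A ∖ B|: holds.
(b) |A ∩ B| ≥ |A ∖ B|: holds.
(c) |A ∩ B| < 7: fails.
(d) A ⊄ B (|A ∖ B| ≥ 1): holds.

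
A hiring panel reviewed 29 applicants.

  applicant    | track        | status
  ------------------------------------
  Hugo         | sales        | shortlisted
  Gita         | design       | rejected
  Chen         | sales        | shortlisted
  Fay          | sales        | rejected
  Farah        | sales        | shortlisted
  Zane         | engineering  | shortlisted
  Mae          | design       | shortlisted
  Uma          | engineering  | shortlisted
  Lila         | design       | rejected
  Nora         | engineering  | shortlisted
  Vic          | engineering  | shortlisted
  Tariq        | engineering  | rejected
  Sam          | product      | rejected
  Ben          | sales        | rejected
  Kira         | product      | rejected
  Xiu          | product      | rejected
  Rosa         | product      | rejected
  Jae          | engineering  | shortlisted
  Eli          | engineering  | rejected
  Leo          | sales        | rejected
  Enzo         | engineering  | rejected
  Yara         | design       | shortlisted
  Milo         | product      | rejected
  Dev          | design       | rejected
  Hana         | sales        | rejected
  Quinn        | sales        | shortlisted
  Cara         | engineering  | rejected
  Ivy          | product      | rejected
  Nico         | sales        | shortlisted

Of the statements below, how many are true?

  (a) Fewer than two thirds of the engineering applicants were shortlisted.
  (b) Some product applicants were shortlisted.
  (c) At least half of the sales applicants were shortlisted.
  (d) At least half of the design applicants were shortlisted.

2

(a) engineering: |A| = 9, |A ∩ B| = 5; needs |A ∩ B| / |A| < 2/3 — true.
(b) product: |A| = 6, |A ∩ B| = 0; needs A ∩ B ≠ ∅ (|A ∩ B| ≥ 1) — false.
(c) sales: |A| = 9, |A ∩ B| = 5; needs |A ∩ B| ≥ |A ∖ B| — true.
(d) design: |A| = 5, |A ∩ B| = 2; needs |A ∩ B| ≥ |A ∖ B| — false.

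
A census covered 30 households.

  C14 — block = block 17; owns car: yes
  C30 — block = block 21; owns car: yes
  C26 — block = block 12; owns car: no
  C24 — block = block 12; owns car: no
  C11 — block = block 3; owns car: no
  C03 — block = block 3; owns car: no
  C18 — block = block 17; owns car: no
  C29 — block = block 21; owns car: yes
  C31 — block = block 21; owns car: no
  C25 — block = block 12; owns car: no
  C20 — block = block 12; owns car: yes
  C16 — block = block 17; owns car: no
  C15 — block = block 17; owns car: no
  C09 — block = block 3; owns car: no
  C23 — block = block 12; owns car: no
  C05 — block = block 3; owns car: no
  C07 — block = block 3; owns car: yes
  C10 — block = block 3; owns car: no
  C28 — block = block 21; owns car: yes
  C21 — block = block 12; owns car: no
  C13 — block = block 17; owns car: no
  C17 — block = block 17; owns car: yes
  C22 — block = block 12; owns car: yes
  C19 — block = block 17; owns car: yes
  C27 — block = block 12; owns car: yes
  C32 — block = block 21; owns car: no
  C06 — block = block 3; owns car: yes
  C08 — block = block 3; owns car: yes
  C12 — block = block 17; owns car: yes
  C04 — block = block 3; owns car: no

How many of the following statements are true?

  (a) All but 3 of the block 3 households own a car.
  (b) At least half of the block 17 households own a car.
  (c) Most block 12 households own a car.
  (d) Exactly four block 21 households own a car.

(a) block 3: |A| = 9, |A ∩ B| = 3; needs |A ∖ B| = 3 — false.
(b) block 17: |A| = 8, |A ∩ B| = 4; needs |A ∩ B| ≥ |A ∖ B| — true.
(c) block 12: |A| = 8, |A ∩ B| = 3; needs |A ∩ B| > |A ∖ B| — false.
(d) block 21: |A| = 5, |A ∩ B| = 3; needs |A ∩ B| = 4 — false.

1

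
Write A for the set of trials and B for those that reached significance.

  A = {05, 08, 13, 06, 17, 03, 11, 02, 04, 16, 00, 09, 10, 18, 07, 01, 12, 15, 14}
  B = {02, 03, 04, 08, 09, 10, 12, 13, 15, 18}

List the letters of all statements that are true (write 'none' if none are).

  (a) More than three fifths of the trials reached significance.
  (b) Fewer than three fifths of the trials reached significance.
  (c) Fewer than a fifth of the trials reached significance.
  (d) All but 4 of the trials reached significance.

(b)

|A| = 19, |A ∩ B| = 10, |A ∖ B| = 9.
(a) |A ∩ B| / |A| > 3/5: fails.
(b) |A ∩ B| / |A| < 3/5: holds.
(c) |A ∩ B| / |A| < 1/5: fails.
(d) |A ∖ B| = 4: fails.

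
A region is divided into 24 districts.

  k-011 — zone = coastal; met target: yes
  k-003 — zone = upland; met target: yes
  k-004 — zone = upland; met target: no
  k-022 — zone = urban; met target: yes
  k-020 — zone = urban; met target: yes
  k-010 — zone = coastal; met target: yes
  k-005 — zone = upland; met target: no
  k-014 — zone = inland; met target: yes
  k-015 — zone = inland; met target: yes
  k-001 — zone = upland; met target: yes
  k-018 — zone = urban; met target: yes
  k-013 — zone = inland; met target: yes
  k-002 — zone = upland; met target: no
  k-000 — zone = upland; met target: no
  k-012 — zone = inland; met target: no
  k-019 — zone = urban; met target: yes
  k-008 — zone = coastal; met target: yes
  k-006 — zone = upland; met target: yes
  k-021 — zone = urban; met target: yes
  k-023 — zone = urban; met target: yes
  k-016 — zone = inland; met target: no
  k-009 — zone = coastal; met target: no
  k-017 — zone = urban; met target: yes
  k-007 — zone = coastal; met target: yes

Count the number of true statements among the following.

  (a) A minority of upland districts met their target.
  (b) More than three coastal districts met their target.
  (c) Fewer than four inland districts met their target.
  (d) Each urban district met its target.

(a) upland: |A| = 7, |A ∩ B| = 3; needs |A ∩ B| < |A ∖ B| — true.
(b) coastal: |A| = 5, |A ∩ B| = 4; needs |A ∩ B| > 3 — true.
(c) inland: |A| = 5, |A ∩ B| = 3; needs |A ∩ B| < 4 — true.
(d) urban: |A| = 7, |A ∩ B| = 7; needs A ⊆ B, i.e. every element of A is in B (|A ∖ B| = 0) — true.

4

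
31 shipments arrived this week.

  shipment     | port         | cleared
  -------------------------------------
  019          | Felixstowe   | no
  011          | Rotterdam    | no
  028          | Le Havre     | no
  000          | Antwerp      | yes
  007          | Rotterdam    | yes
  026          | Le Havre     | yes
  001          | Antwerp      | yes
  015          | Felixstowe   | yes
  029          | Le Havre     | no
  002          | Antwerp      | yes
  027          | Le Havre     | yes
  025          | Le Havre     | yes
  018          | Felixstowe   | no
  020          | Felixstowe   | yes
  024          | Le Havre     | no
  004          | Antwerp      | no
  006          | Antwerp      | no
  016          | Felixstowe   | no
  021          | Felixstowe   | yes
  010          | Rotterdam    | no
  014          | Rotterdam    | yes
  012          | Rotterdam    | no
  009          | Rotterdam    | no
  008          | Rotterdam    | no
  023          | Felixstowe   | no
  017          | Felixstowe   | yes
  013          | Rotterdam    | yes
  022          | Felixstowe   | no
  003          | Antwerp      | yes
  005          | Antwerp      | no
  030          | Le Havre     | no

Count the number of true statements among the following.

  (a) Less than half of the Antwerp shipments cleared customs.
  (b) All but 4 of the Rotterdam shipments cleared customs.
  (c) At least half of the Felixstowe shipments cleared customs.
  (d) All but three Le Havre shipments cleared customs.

(a) Antwerp: |A| = 7, |A ∩ B| = 4; needs |A ∩ B| < |A ∖ B| — false.
(b) Rotterdam: |A| = 8, |A ∩ B| = 3; needs |A ∖ B| = 4 — false.
(c) Felixstowe: |A| = 9, |A ∩ B| = 4; needs |A ∩ B| ≥ |A ∖ B| — false.
(d) Le Havre: |A| = 7, |A ∩ B| = 3; needs |A ∖ B| = 3 — false.

0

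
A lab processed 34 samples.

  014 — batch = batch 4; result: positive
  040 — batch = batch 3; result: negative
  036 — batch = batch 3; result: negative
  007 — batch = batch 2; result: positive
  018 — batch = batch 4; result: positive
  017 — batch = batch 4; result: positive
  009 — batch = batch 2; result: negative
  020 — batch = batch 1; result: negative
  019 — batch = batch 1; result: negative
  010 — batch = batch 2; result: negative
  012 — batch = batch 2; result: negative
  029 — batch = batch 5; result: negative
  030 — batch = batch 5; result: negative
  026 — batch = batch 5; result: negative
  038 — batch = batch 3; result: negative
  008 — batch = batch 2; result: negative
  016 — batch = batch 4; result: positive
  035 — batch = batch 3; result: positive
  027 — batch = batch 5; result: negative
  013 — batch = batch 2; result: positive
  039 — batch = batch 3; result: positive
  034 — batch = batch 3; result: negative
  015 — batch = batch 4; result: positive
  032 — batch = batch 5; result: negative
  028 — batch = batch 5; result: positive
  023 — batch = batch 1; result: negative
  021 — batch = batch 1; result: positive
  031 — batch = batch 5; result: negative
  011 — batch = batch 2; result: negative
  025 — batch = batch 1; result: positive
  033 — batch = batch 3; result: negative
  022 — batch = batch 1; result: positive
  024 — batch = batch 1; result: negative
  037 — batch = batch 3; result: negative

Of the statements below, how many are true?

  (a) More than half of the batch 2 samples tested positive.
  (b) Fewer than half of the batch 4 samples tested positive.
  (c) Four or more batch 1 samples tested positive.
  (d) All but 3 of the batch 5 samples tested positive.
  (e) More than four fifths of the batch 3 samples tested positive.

0

(a) batch 2: |A| = 7, |A ∩ B| = 2; needs |A ∩ B| > |A ∖ B| — false.
(b) batch 4: |A| = 5, |A ∩ B| = 5; needs |A ∩ B| < |A ∖ B| — false.
(c) batch 1: |A| = 7, |A ∩ B| = 3; needs |A ∩ B| ≥ 4 — false.
(d) batch 5: |A| = 7, |A ∩ B| = 1; needs |A ∖ B| = 3 — false.
(e) batch 3: |A| = 8, |A ∩ B| = 2; needs |A ∩ B| / |A| > 4/5 — false.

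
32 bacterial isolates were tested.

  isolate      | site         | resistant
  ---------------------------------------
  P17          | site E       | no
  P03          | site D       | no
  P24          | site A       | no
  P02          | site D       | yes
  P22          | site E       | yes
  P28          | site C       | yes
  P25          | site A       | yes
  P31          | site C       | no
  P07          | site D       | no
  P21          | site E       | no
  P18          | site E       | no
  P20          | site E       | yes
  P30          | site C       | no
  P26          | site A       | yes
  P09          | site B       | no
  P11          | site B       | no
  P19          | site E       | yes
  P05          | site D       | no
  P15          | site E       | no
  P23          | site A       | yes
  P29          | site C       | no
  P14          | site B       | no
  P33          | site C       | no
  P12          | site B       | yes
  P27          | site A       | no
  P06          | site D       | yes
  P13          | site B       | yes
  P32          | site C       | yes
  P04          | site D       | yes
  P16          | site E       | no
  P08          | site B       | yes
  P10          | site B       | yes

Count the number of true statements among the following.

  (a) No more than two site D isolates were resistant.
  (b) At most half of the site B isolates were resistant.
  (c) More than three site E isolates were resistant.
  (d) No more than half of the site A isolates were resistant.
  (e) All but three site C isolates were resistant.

0

(a) site D: |A| = 6, |A ∩ B| = 3; needs |A ∩ B| ≤ 2 — false.
(b) site B: |A| = 7, |A ∩ B| = 4; needs |A ∩ B| ≤ |A ∖ B| — false.
(c) site E: |A| = 8, |A ∩ B| = 3; needs |A ∩ B| > 3 — false.
(d) site A: |A| = 5, |A ∩ B| = 3; needs |A ∩ B| ≤ |A ∖ B| — false.
(e) site C: |A| = 6, |A ∩ B| = 2; needs |A ∖ B| = 3 — false.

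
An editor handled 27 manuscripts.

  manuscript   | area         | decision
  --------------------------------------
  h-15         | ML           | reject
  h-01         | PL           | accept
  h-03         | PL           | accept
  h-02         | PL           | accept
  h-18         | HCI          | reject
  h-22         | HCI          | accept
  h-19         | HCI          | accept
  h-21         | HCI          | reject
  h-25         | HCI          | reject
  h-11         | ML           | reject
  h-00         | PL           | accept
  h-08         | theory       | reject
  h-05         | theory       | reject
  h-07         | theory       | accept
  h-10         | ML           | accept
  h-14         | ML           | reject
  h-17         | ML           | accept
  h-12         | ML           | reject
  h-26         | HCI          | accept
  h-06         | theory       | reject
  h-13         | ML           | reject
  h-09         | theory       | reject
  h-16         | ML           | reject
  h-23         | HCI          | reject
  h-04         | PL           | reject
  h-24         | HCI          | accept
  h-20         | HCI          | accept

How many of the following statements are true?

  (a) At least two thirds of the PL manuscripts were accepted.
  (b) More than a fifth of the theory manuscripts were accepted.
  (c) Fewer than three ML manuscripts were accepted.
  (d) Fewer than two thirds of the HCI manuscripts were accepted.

3

(a) PL: |A| = 5, |A ∩ B| = 4; needs |A ∩ B| / |A| ≥ 2/3 — true.
(b) theory: |A| = 5, |A ∩ B| = 1; needs |A ∩ B| / |A| > 1/5 — false.
(c) ML: |A| = 8, |A ∩ B| = 2; needs |A ∩ B| < 3 — true.
(d) HCI: |A| = 9, |A ∩ B| = 5; needs |A ∩ B| / |A| < 2/3 — true.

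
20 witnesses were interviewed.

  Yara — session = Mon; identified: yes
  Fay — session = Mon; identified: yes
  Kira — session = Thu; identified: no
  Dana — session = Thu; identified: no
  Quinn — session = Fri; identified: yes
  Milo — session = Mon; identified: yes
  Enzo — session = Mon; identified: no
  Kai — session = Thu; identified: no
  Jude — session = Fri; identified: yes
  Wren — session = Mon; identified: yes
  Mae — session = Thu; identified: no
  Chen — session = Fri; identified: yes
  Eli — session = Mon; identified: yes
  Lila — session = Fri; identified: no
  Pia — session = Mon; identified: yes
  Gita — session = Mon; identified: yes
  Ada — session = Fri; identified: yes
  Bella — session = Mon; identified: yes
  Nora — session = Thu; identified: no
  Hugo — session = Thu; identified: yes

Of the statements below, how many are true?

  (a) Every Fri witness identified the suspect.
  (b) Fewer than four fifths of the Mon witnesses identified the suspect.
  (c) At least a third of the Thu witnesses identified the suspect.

0

(a) Fri: |A| = 5, |A ∩ B| = 4; needs A ⊆ B, i.e. every element of A is in B (|A ∖ B| = 0) — false.
(b) Mon: |A| = 9, |A ∩ B| = 8; needs |A ∩ B| / |A| < 4/5 — false.
(c) Thu: |A| = 6, |A ∩ B| = 1; needs |A ∩ B| / |A| ≥ 1/3 — false.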